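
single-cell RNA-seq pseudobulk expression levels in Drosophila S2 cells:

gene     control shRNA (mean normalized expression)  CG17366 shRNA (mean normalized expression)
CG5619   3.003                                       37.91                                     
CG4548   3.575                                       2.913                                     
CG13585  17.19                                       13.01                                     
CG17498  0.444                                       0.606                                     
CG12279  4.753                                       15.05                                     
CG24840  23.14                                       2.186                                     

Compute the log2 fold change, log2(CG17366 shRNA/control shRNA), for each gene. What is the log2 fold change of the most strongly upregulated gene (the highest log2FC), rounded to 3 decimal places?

log2(37.91/3.003) = 3.658  (CG5619)
log2(2.913/3.575) = -0.295  (CG4548)
log2(13.01/17.19) = -0.402  (CG13585)
log2(0.606/0.444) = 0.449  (CG17498)
log2(15.05/4.753) = 1.663  (CG12279)
log2(2.186/23.14) = -3.404  (CG24840)
CG5619 is most strongly upregulated.

3.658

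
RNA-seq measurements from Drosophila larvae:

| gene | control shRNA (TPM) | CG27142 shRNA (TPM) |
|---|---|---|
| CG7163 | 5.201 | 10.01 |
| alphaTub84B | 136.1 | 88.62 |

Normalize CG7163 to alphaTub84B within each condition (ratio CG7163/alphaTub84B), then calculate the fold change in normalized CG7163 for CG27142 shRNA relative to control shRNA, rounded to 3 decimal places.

CG7163/alphaTub84B (control shRNA) = 5.201 / 136.1 = 0.038215
CG7163/alphaTub84B (CG27142 shRNA) = 10.01 / 88.62 = 0.11295
Fold change = 0.11295 / 0.038215 = 2.9558

2.956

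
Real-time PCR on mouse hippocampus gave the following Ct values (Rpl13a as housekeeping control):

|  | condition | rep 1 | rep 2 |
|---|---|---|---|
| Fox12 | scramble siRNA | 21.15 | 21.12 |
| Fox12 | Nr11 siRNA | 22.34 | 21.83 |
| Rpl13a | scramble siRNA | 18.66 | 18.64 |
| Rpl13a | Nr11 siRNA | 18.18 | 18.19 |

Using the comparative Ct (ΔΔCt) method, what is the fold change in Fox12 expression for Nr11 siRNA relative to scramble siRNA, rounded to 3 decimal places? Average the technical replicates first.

0.375

Mean Ct: Fox12 scramble siRNA 21.135; Fox12 Nr11 siRNA 22.085; Rpl13a scramble siRNA 18.650; Rpl13a Nr11 siRNA 18.185
ΔCt(scramble siRNA) = 21.135 − 18.650 = 2.485
ΔCt(Nr11 siRNA) = 22.085 − 18.185 = 3.900
ΔΔCt = 3.900 − 2.485 = 1.415
Fold change = 2^(−1.415) = 0.3750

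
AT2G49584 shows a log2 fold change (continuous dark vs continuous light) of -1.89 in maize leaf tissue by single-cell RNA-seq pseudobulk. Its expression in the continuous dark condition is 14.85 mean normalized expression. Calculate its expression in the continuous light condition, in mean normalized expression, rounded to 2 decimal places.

55.04

Fold change = 2^(-1.89) = 0.2698
continuous light expression = 14.85 / 0.2698 = 55.04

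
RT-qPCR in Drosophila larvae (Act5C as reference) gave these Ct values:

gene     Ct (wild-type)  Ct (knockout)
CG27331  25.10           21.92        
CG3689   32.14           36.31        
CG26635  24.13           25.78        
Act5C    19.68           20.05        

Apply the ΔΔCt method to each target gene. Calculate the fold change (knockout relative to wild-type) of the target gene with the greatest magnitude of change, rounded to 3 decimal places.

CG27331: ΔΔCt = (21.92−20.05) − (25.10−19.68) = 1.87 − 5.42 = -3.55; fold change = 2^3.55 = 11.713
CG3689: ΔΔCt = (36.31−20.05) − (32.14−19.68) = 16.26 − 12.46 = 3.80; fold change = 2^-3.80 = 0.072
CG26635: ΔΔCt = (25.78−20.05) − (24.13−19.68) = 5.73 − 4.45 = 1.28; fold change = 2^-1.28 = 0.412
CG3689 has the largest |ΔΔCt| = 3.80.

0.072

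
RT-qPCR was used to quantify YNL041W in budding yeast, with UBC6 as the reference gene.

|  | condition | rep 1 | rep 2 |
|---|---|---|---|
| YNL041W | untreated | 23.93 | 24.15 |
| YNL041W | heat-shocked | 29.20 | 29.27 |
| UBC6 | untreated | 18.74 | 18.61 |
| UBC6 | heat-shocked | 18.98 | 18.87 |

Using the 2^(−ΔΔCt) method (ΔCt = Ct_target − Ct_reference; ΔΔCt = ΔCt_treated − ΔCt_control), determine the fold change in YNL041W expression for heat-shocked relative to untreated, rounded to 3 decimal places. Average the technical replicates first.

0.032

Mean Ct: YNL041W untreated 24.040; YNL041W heat-shocked 29.235; UBC6 untreated 18.675; UBC6 heat-shocked 18.925
ΔCt(untreated) = 24.040 − 18.675 = 5.365
ΔCt(heat-shocked) = 29.235 − 18.925 = 10.310
ΔΔCt = 10.310 − 5.365 = 4.945
Fold change = 2^(−4.945) = 0.0325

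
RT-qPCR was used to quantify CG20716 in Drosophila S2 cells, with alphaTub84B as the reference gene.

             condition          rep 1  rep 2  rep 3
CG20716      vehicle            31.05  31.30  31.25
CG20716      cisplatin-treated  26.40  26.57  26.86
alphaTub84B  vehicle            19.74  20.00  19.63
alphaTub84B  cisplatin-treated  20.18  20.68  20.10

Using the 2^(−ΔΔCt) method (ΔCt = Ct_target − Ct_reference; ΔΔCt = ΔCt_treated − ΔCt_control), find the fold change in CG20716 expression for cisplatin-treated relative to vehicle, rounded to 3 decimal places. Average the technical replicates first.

Mean Ct: CG20716 vehicle 31.200; CG20716 cisplatin-treated 26.610; alphaTub84B vehicle 19.790; alphaTub84B cisplatin-treated 20.320
ΔCt(vehicle) = 31.200 − 19.790 = 11.410
ΔCt(cisplatin-treated) = 26.610 − 20.320 = 6.290
ΔΔCt = 6.290 − 11.410 = -5.120
Fold change = 2^(−(-5.120)) = 2^5.120 = 34.7755

34.776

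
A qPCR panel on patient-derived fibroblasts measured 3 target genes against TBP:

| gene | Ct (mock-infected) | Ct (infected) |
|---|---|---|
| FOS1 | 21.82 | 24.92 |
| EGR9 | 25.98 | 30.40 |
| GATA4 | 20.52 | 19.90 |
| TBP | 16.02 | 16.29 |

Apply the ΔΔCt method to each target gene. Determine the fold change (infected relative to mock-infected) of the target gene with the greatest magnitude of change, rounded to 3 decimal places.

0.056

FOS1: ΔΔCt = (24.92−16.29) − (21.82−16.02) = 8.63 − 5.80 = 2.83; fold change = 2^-2.83 = 0.141
EGR9: ΔΔCt = (30.40−16.29) − (25.98−16.02) = 14.11 − 9.96 = 4.15; fold change = 2^-4.15 = 0.056
GATA4: ΔΔCt = (19.90−16.29) − (20.52−16.02) = 3.61 − 4.50 = -0.89; fold change = 2^0.89 = 1.853
EGR9 has the largest |ΔΔCt| = 4.15.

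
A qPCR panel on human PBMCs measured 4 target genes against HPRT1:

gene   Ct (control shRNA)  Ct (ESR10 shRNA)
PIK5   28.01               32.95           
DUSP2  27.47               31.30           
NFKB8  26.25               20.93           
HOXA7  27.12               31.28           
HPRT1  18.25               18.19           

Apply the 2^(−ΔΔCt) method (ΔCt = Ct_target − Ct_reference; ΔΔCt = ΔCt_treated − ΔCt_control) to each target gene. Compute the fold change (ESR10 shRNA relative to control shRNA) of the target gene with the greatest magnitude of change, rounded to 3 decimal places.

PIK5: ΔΔCt = (32.95−18.19) − (28.01−18.25) = 14.76 − 9.76 = 5.00; fold change = 2^-5.00 = 0.031
DUSP2: ΔΔCt = (31.30−18.19) − (27.47−18.25) = 13.11 − 9.22 = 3.89; fold change = 2^-3.89 = 0.067
NFKB8: ΔΔCt = (20.93−18.19) − (26.25−18.25) = 2.74 − 8.00 = -5.26; fold change = 2^5.26 = 38.319
HOXA7: ΔΔCt = (31.28−18.19) − (27.12−18.25) = 13.09 − 8.87 = 4.22; fold change = 2^-4.22 = 0.054
NFKB8 has the largest |ΔΔCt| = 5.26.

38.319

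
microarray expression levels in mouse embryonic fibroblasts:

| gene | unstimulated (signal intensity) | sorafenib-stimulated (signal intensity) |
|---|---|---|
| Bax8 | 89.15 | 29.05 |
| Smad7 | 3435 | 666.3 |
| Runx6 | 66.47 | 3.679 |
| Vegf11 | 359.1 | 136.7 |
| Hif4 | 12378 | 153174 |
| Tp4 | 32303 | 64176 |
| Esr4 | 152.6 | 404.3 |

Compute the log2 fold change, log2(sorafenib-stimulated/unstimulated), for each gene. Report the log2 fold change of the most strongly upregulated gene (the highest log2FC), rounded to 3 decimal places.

log2(29.05/89.15) = -1.618  (Bax8)
log2(666.3/3435) = -2.366  (Smad7)
log2(3.679/66.47) = -4.175  (Runx6)
log2(136.7/359.1) = -1.393  (Vegf11)
log2(153174/12378) = 3.629  (Hif4)
log2(64176/32303) = 0.990  (Tp4)
log2(404.3/152.6) = 1.406  (Esr4)
Hif4 is most strongly upregulated.

3.629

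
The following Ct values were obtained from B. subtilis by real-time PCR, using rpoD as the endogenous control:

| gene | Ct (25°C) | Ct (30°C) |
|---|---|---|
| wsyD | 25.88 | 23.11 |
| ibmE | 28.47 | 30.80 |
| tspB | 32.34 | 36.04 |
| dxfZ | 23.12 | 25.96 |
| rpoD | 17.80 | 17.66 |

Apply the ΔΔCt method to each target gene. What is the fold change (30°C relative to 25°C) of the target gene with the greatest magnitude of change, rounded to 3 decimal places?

wsyD: ΔΔCt = (23.11−17.66) − (25.88−17.80) = 5.45 − 8.08 = -2.63; fold change = 2^2.63 = 6.190
ibmE: ΔΔCt = (30.80−17.66) − (28.47−17.80) = 13.14 − 10.67 = 2.47; fold change = 2^-2.47 = 0.180
tspB: ΔΔCt = (36.04−17.66) − (32.34−17.80) = 18.38 − 14.54 = 3.84; fold change = 2^-3.84 = 0.070
dxfZ: ΔΔCt = (25.96−17.66) − (23.12−17.80) = 8.30 − 5.32 = 2.98; fold change = 2^-2.98 = 0.127
tspB has the largest |ΔΔCt| = 3.84.

0.070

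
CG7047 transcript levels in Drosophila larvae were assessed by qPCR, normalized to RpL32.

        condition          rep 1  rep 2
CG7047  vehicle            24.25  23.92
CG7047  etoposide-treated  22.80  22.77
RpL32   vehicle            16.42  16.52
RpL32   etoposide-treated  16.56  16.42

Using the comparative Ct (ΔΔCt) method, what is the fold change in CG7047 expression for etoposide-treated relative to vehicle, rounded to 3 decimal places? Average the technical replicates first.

Mean Ct: CG7047 vehicle 24.085; CG7047 etoposide-treated 22.785; RpL32 vehicle 16.470; RpL32 etoposide-treated 16.490
ΔCt(vehicle) = 24.085 − 16.470 = 7.615
ΔCt(etoposide-treated) = 22.785 − 16.490 = 6.295
ΔΔCt = 6.295 − 7.615 = -1.320
Fold change = 2^(−(-1.320)) = 2^1.320 = 2.4967

2.497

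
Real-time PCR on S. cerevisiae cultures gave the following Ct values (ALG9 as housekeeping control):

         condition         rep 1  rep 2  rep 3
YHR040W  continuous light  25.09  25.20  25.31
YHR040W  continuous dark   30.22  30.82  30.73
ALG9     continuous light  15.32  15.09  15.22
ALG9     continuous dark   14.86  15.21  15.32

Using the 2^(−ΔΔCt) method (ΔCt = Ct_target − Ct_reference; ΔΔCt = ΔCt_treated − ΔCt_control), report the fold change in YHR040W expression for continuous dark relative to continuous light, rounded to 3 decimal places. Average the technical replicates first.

Mean Ct: YHR040W continuous light 25.200; YHR040W continuous dark 30.590; ALG9 continuous light 15.210; ALG9 continuous dark 15.130
ΔCt(continuous light) = 25.200 − 15.210 = 9.990
ΔCt(continuous dark) = 30.590 − 15.130 = 15.460
ΔΔCt = 15.460 − 9.990 = 5.470
Fold change = 2^(−5.470) = 0.0226

0.023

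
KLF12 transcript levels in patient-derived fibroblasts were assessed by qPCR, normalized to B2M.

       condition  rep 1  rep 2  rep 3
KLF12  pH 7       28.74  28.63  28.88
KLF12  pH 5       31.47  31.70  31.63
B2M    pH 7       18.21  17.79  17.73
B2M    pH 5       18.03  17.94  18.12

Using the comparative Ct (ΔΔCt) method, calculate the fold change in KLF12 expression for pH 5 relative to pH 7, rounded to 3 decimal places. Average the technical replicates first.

0.151

Mean Ct: KLF12 pH 7 28.750; KLF12 pH 5 31.600; B2M pH 7 17.910; B2M pH 5 18.030
ΔCt(pH 7) = 28.750 − 17.910 = 10.840
ΔCt(pH 5) = 31.600 − 18.030 = 13.570
ΔΔCt = 13.570 − 10.840 = 2.730
Fold change = 2^(−2.730) = 0.1507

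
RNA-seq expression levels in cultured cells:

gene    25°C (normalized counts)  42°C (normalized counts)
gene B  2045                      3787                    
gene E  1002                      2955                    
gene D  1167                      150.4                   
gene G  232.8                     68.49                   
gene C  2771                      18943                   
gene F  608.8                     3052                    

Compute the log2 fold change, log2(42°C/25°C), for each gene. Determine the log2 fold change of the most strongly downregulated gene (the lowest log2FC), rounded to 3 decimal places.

-2.956

log2(3787/2045) = 0.889  (gene B)
log2(2955/1002) = 1.560  (gene E)
log2(150.4/1167) = -2.956  (gene D)
log2(68.49/232.8) = -1.765  (gene G)
log2(18943/2771) = 2.773  (gene C)
log2(3052/608.8) = 2.326  (gene F)
gene D is most strongly downregulated.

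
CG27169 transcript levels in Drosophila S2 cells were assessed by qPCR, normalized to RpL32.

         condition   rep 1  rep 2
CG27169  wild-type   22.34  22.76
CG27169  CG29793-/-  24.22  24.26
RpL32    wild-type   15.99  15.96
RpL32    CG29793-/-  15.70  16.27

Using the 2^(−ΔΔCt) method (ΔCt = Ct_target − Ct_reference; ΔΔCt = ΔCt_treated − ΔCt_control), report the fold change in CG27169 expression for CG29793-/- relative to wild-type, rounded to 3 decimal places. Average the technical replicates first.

Mean Ct: CG27169 wild-type 22.550; CG27169 CG29793-/- 24.240; RpL32 wild-type 15.975; RpL32 CG29793-/- 15.985
ΔCt(wild-type) = 22.550 − 15.975 = 6.575
ΔCt(CG29793-/-) = 24.240 − 15.985 = 8.255
ΔΔCt = 8.255 − 6.575 = 1.680
Fold change = 2^(−1.680) = 0.3121

0.312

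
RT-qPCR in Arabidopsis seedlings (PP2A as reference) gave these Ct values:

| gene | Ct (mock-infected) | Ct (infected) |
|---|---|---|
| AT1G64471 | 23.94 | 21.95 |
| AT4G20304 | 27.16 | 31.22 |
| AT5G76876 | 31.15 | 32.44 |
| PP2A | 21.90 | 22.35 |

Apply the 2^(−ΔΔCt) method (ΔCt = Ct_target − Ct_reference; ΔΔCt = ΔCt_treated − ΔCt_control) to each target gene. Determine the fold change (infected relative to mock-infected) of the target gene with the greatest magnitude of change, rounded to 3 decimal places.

AT1G64471: ΔΔCt = (21.95−22.35) − (23.94−21.90) = -0.40 − 2.04 = -2.44; fold change = 2^2.44 = 5.426
AT4G20304: ΔΔCt = (31.22−22.35) − (27.16−21.90) = 8.87 − 5.26 = 3.61; fold change = 2^-3.61 = 0.082
AT5G76876: ΔΔCt = (32.44−22.35) − (31.15−21.90) = 10.09 − 9.25 = 0.84; fold change = 2^-0.84 = 0.559
AT4G20304 has the largest |ΔΔCt| = 3.61.

0.082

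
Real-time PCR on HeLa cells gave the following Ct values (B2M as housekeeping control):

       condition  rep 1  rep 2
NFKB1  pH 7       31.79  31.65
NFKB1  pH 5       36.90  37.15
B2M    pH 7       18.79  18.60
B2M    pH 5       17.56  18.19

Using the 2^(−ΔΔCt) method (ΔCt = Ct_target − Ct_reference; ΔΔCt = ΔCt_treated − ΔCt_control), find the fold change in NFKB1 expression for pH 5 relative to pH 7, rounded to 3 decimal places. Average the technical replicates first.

0.014

Mean Ct: NFKB1 pH 7 31.720; NFKB1 pH 5 37.025; B2M pH 7 18.695; B2M pH 5 17.875
ΔCt(pH 7) = 31.720 − 18.695 = 13.025
ΔCt(pH 5) = 37.025 − 17.875 = 19.150
ΔΔCt = 19.150 − 13.025 = 6.125
Fold change = 2^(−6.125) = 0.0143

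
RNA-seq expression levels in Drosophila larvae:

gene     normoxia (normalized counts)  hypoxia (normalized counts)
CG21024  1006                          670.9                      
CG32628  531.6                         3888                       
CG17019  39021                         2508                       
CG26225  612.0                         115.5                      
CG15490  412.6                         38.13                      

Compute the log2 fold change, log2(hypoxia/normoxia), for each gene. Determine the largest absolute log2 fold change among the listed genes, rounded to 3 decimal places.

3.960

log2(670.9/1006) = -0.584  (CG21024)
log2(3888/531.6) = 2.871  (CG32628)
log2(2508/39021) = -3.960  (CG17019)
log2(115.5/612.0) = -2.406  (CG26225)
log2(38.13/412.6) = -3.436  (CG15490)
The largest magnitude belongs to CG17019.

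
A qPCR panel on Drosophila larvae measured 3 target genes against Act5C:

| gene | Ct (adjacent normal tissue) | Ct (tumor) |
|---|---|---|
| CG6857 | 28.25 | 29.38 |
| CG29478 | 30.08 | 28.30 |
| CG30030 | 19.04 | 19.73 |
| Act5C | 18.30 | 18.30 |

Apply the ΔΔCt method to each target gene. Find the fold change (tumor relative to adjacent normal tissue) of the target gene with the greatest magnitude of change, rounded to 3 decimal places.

3.434

CG6857: ΔΔCt = (29.38−18.30) − (28.25−18.30) = 11.08 − 9.95 = 1.13; fold change = 2^-1.13 = 0.457
CG29478: ΔΔCt = (28.30−18.30) − (30.08−18.30) = 10.00 − 11.78 = -1.78; fold change = 2^1.78 = 3.434
CG30030: ΔΔCt = (19.73−18.30) − (19.04−18.30) = 1.43 − 0.74 = 0.69; fold change = 2^-0.69 = 0.620
CG29478 has the largest |ΔΔCt| = 1.78.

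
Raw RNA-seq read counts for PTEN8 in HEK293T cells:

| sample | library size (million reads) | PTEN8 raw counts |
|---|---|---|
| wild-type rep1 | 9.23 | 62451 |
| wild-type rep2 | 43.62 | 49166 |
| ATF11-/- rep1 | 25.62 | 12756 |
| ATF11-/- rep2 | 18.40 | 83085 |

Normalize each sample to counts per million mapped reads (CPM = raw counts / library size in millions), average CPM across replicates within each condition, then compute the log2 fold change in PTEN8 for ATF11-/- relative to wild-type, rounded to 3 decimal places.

-0.655

CPM(wild-type rep1) = 62451 / 9.23 = 6766.0888
CPM(wild-type rep2) = 49166 / 43.62 = 1127.1435
CPM(ATF11-/- rep1) = 12756 / 25.62 = 497.8923
CPM(ATF11-/- rep2) = 83085 / 18.40 = 4515.4891
mean CPM(wild-type) = 3946.6162; mean CPM(ATF11-/-) = 2506.6907
Fold change = 2506.6907 / 3946.6162 = 0.63515
log2(0.63515) = -0.6548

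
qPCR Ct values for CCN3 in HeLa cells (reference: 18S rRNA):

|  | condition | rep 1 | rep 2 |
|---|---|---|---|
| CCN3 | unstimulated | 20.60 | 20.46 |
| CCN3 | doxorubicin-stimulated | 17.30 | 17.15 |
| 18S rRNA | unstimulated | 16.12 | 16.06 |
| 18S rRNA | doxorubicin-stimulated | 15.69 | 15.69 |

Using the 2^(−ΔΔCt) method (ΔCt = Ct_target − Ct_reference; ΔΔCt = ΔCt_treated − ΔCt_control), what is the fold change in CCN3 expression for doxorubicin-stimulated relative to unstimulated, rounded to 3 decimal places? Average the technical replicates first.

Mean Ct: CCN3 unstimulated 20.530; CCN3 doxorubicin-stimulated 17.225; 18S rRNA unstimulated 16.090; 18S rRNA doxorubicin-stimulated 15.690
ΔCt(unstimulated) = 20.530 − 16.090 = 4.440
ΔCt(doxorubicin-stimulated) = 17.225 − 15.690 = 1.535
ΔΔCt = 1.535 − 4.440 = -2.905
Fold change = 2^(−(-2.905)) = 2^2.905 = 7.4902

7.490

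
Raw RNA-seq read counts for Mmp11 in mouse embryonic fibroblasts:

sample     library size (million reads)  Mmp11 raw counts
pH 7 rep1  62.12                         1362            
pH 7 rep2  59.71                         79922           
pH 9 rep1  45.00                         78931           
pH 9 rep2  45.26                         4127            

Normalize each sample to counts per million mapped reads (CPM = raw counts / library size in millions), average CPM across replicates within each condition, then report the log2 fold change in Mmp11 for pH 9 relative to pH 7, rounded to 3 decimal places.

0.440

CPM(pH 7 rep1) = 1362 / 62.12 = 21.9253
CPM(pH 7 rep2) = 79922 / 59.71 = 1338.5028
CPM(pH 9 rep1) = 78931 / 45.00 = 1754.0222
CPM(pH 9 rep2) = 4127 / 45.26 = 91.1843
mean CPM(pH 7) = 680.2140; mean CPM(pH 9) = 922.6032
Fold change = 922.6032 / 680.2140 = 1.35634
log2(1.35634) = 0.4397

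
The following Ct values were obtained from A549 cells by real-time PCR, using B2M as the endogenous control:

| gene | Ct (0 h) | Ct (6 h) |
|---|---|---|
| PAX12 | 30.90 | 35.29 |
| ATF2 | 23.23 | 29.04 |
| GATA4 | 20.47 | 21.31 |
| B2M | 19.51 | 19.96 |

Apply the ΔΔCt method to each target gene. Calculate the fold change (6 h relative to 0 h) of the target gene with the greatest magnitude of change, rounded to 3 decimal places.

PAX12: ΔΔCt = (35.29−19.96) − (30.90−19.51) = 15.33 − 11.39 = 3.94; fold change = 2^-3.94 = 0.065
ATF2: ΔΔCt = (29.04−19.96) − (23.23−19.51) = 9.08 − 3.72 = 5.36; fold change = 2^-5.36 = 0.024
GATA4: ΔΔCt = (21.31−19.96) − (20.47−19.51) = 1.35 − 0.96 = 0.39; fold change = 2^-0.39 = 0.763
ATF2 has the largest |ΔΔCt| = 5.36.

0.024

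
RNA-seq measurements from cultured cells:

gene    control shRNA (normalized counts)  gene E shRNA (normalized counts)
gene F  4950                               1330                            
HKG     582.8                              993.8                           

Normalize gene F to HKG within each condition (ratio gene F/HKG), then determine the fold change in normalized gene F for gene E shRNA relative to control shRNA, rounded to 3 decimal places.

0.158

gene F/HKG (control shRNA) = 4950 / 582.8 = 8.4935
gene F/HKG (gene E shRNA) = 1330 / 993.8 = 1.3383
Fold change = 1.3383 / 8.4935 = 0.1576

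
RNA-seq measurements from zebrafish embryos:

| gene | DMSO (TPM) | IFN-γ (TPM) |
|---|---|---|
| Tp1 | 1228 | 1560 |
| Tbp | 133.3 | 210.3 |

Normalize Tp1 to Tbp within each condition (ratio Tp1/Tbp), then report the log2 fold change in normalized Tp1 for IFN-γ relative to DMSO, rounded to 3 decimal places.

Tp1/Tbp (DMSO) = 1228 / 133.3 = 9.2123
Tp1/Tbp (IFN-γ) = 1560 / 210.3 = 7.418
Fold change = 7.418 / 9.2123 = 0.8052
log2(0.8052) = -0.3125

-0.313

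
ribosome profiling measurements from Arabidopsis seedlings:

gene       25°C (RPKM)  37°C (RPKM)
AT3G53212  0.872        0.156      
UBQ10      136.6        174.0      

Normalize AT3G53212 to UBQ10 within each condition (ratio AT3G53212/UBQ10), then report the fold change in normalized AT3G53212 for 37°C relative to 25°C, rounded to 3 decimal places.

AT3G53212/UBQ10 (25°C) = 0.872 / 136.6 = 0.0063836
AT3G53212/UBQ10 (37°C) = 0.156 / 174.0 = 0.00089655
Fold change = 0.00089655 / 0.0063836 = 0.1404

0.140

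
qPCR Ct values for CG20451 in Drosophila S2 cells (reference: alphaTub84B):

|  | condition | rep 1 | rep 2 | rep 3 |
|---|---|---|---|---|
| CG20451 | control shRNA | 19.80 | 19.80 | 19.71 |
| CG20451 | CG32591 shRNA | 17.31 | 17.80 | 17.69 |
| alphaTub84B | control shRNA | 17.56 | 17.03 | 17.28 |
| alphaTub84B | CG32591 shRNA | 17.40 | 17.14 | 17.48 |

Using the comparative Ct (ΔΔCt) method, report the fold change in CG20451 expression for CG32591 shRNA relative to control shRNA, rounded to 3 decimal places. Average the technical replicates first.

4.659

Mean Ct: CG20451 control shRNA 19.770; CG20451 CG32591 shRNA 17.600; alphaTub84B control shRNA 17.290; alphaTub84B CG32591 shRNA 17.340
ΔCt(control shRNA) = 19.770 − 17.290 = 2.480
ΔCt(CG32591 shRNA) = 17.600 − 17.340 = 0.260
ΔΔCt = 0.260 − 2.480 = -2.220
Fold change = 2^(−(-2.220)) = 2^2.220 = 4.6589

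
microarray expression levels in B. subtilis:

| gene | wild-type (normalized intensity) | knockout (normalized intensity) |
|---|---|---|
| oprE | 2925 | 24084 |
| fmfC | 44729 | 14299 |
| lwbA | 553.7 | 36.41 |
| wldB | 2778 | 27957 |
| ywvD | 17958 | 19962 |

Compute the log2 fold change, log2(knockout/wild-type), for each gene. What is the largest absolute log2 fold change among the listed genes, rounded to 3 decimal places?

3.927

log2(24084/2925) = 3.042  (oprE)
log2(14299/44729) = -1.645  (fmfC)
log2(36.41/553.7) = -3.927  (lwbA)
log2(27957/2778) = 3.331  (wldB)
log2(19962/17958) = 0.153  (ywvD)
The largest magnitude belongs to lwbA.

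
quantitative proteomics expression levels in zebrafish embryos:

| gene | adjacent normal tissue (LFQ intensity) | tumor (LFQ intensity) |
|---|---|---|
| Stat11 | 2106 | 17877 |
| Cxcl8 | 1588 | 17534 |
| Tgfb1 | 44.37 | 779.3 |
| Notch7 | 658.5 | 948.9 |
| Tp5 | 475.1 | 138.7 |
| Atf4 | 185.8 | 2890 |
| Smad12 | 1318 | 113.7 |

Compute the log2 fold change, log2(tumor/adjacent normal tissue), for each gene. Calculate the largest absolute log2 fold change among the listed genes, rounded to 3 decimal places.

log2(17877/2106) = 3.086  (Stat11)
log2(17534/1588) = 3.465  (Cxcl8)
log2(779.3/44.37) = 4.135  (Tgfb1)
log2(948.9/658.5) = 0.527  (Notch7)
log2(138.7/475.1) = -1.776  (Tp5)
log2(2890/185.8) = 3.959  (Atf4)
log2(113.7/1318) = -3.535  (Smad12)
The largest magnitude belongs to Tgfb1.

4.135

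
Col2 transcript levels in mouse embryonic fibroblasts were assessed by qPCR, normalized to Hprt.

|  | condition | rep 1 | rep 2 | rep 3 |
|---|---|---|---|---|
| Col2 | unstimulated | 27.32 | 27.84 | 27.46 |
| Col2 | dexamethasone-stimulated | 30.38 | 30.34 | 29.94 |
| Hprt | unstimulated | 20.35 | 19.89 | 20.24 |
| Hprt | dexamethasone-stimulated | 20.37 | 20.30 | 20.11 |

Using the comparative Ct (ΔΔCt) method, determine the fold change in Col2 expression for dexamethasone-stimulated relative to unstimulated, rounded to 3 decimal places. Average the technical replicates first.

Mean Ct: Col2 unstimulated 27.540; Col2 dexamethasone-stimulated 30.220; Hprt unstimulated 20.160; Hprt dexamethasone-stimulated 20.260
ΔCt(unstimulated) = 27.540 − 20.160 = 7.380
ΔCt(dexamethasone-stimulated) = 30.220 − 20.260 = 9.960
ΔΔCt = 9.960 − 7.380 = 2.580
Fold change = 2^(−2.580) = 0.1672

0.167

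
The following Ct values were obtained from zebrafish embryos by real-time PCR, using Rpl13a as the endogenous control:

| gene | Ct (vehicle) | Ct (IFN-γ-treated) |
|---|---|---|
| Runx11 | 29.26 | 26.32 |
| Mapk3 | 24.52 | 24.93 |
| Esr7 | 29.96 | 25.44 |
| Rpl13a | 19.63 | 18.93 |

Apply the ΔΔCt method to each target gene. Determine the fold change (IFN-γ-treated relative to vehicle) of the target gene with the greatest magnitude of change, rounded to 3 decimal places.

Runx11: ΔΔCt = (26.32−18.93) − (29.26−19.63) = 7.39 − 9.63 = -2.24; fold change = 2^2.24 = 4.724
Mapk3: ΔΔCt = (24.93−18.93) − (24.52−19.63) = 6.00 − 4.89 = 1.11; fold change = 2^-1.11 = 0.463
Esr7: ΔΔCt = (25.44−18.93) − (29.96−19.63) = 6.51 − 10.33 = -3.82; fold change = 2^3.82 = 14.123
Esr7 has the largest |ΔΔCt| = 3.82.

14.123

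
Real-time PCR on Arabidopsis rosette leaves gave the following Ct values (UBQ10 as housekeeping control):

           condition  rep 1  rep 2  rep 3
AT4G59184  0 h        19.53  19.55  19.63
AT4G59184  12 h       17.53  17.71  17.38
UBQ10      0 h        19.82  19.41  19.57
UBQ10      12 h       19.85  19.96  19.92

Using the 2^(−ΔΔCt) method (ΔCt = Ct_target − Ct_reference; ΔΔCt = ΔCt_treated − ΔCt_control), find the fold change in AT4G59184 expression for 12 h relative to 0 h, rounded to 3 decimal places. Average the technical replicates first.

Mean Ct: AT4G59184 0 h 19.570; AT4G59184 12 h 17.540; UBQ10 0 h 19.600; UBQ10 12 h 19.910
ΔCt(0 h) = 19.570 − 19.600 = -0.030
ΔCt(12 h) = 17.540 − 19.910 = -2.370
ΔΔCt = -2.370 − (-0.030) = -2.340
Fold change = 2^(−(-2.340)) = 2^2.340 = 5.0630

5.063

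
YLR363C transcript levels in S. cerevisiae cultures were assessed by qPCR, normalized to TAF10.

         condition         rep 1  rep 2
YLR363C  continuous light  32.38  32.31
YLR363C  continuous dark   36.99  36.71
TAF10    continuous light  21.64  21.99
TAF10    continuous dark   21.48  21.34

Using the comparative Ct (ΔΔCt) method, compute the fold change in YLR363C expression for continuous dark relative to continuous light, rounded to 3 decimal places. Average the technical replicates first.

0.033

Mean Ct: YLR363C continuous light 32.345; YLR363C continuous dark 36.850; TAF10 continuous light 21.815; TAF10 continuous dark 21.410
ΔCt(continuous light) = 32.345 − 21.815 = 10.530
ΔCt(continuous dark) = 36.850 − 21.410 = 15.440
ΔΔCt = 15.440 − 10.530 = 4.910
Fold change = 2^(−4.910) = 0.0333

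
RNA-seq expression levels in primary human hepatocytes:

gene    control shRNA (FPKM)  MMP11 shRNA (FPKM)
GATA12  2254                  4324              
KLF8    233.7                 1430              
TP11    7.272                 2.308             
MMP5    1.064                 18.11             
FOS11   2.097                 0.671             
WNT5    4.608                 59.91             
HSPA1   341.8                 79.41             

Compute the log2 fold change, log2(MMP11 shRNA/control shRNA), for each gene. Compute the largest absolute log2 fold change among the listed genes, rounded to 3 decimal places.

log2(4324/2254) = 0.940  (GATA12)
log2(1430/233.7) = 2.613  (KLF8)
log2(2.308/7.272) = -1.656  (TP11)
log2(18.11/1.064) = 4.089  (MMP5)
log2(0.671/2.097) = -1.644  (FOS11)
log2(59.91/4.608) = 3.701  (WNT5)
log2(79.41/341.8) = -2.106  (HSPA1)
The largest magnitude belongs to MMP5.

4.089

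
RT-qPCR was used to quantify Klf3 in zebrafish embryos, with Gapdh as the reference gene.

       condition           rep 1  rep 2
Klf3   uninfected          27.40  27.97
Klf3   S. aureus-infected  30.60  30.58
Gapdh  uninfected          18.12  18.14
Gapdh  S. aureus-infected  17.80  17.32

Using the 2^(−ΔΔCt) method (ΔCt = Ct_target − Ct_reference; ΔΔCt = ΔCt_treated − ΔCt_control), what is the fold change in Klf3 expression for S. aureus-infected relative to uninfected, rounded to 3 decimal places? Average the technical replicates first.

Mean Ct: Klf3 uninfected 27.685; Klf3 S. aureus-infected 30.590; Gapdh uninfected 18.130; Gapdh S. aureus-infected 17.560
ΔCt(uninfected) = 27.685 − 18.130 = 9.555
ΔCt(S. aureus-infected) = 30.590 − 17.560 = 13.030
ΔΔCt = 13.030 − 9.555 = 3.475
Fold change = 2^(−3.475) = 0.0899

0.090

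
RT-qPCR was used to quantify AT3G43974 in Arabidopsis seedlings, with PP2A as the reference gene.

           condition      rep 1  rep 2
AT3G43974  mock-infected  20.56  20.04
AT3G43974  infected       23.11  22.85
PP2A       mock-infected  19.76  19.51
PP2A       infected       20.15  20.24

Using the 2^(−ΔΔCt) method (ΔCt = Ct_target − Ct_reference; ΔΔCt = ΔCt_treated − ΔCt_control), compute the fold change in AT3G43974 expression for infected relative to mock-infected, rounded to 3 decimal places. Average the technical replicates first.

Mean Ct: AT3G43974 mock-infected 20.300; AT3G43974 infected 22.980; PP2A mock-infected 19.635; PP2A infected 20.195
ΔCt(mock-infected) = 20.300 − 19.635 = 0.665
ΔCt(infected) = 22.980 − 20.195 = 2.785
ΔΔCt = 2.785 − 0.665 = 2.120
Fold change = 2^(−2.120) = 0.2300

0.230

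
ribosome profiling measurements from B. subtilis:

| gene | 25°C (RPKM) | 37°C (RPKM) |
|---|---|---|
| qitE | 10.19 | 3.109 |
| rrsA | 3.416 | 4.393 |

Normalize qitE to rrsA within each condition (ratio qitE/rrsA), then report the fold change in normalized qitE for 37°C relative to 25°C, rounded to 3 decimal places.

0.237

qitE/rrsA (25°C) = 10.19 / 3.416 = 2.983
qitE/rrsA (37°C) = 3.109 / 4.393 = 0.70772
Fold change = 0.70772 / 2.983 = 0.2372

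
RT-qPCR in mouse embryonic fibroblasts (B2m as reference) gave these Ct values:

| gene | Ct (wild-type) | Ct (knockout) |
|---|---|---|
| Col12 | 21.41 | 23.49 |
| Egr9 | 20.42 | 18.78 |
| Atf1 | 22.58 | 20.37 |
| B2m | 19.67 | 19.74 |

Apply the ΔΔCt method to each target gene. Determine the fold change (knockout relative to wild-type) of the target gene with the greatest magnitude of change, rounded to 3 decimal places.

4.857

Col12: ΔΔCt = (23.49−19.74) − (21.41−19.67) = 3.75 − 1.74 = 2.01; fold change = 2^-2.01 = 0.248
Egr9: ΔΔCt = (18.78−19.74) − (20.42−19.67) = -0.96 − 0.75 = -1.71; fold change = 2^1.71 = 3.272
Atf1: ΔΔCt = (20.37−19.74) − (22.58−19.67) = 0.63 − 2.91 = -2.28; fold change = 2^2.28 = 4.857
Atf1 has the largest |ΔΔCt| = 2.28.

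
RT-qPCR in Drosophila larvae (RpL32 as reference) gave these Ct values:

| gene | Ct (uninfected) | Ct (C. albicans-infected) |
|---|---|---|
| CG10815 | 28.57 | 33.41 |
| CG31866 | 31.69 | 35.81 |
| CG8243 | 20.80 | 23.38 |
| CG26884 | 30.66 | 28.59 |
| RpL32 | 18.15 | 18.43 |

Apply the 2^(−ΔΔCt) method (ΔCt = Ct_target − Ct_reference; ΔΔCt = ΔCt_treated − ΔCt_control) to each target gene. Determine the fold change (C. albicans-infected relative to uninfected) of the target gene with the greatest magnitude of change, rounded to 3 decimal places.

CG10815: ΔΔCt = (33.41−18.43) − (28.57−18.15) = 14.98 − 10.42 = 4.56; fold change = 2^-4.56 = 0.042
CG31866: ΔΔCt = (35.81−18.43) − (31.69−18.15) = 17.38 − 13.54 = 3.84; fold change = 2^-3.84 = 0.070
CG8243: ΔΔCt = (23.38−18.43) − (20.80−18.15) = 4.95 − 2.65 = 2.30; fold change = 2^-2.30 = 0.203
CG26884: ΔΔCt = (28.59−18.43) − (30.66−18.15) = 10.16 − 12.51 = -2.35; fold change = 2^2.35 = 5.098
CG10815 has the largest |ΔΔCt| = 4.56.

0.042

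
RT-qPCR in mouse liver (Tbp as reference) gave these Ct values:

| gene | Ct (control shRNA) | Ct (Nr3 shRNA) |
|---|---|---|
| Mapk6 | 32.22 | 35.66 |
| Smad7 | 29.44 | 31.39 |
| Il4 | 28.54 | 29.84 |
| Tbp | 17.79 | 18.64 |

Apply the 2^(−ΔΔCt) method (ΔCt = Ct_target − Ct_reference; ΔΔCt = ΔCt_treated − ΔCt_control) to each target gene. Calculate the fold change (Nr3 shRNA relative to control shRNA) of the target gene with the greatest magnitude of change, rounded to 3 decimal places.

Mapk6: ΔΔCt = (35.66−18.64) − (32.22−17.79) = 17.02 − 14.43 = 2.59; fold change = 2^-2.59 = 0.166
Smad7: ΔΔCt = (31.39−18.64) − (29.44−17.79) = 12.75 − 11.65 = 1.10; fold change = 2^-1.10 = 0.467
Il4: ΔΔCt = (29.84−18.64) − (28.54−17.79) = 11.20 − 10.75 = 0.45; fold change = 2^-0.45 = 0.732
Mapk6 has the largest |ΔΔCt| = 2.59.

0.166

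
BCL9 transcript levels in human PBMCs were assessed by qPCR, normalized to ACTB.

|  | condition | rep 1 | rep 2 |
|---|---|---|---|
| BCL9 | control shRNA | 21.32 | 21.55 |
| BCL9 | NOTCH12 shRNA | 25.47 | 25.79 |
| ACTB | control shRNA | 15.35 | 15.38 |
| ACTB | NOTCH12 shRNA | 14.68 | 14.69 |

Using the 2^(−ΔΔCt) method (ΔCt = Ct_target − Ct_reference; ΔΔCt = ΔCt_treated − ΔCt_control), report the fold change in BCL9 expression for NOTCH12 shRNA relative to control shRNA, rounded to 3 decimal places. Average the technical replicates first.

Mean Ct: BCL9 control shRNA 21.435; BCL9 NOTCH12 shRNA 25.630; ACTB control shRNA 15.365; ACTB NOTCH12 shRNA 14.685
ΔCt(control shRNA) = 21.435 − 15.365 = 6.070
ΔCt(NOTCH12 shRNA) = 25.630 − 14.685 = 10.945
ΔΔCt = 10.945 − 6.070 = 4.875
Fold change = 2^(−4.875) = 0.0341

0.034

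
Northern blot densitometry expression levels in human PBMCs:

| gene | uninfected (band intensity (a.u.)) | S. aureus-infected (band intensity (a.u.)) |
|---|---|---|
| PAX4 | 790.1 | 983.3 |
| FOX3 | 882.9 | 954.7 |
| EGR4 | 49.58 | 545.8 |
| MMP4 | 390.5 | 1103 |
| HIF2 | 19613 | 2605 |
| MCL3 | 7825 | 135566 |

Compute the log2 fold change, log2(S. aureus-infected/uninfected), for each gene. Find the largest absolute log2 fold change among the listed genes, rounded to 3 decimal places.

log2(983.3/790.1) = 0.316  (PAX4)
log2(954.7/882.9) = 0.113  (FOX3)
log2(545.8/49.58) = 3.461  (EGR4)
log2(1103/390.5) = 1.498  (MMP4)
log2(2605/19613) = -2.912  (HIF2)
log2(135566/7825) = 4.115  (MCL3)
The largest magnitude belongs to MCL3.

4.115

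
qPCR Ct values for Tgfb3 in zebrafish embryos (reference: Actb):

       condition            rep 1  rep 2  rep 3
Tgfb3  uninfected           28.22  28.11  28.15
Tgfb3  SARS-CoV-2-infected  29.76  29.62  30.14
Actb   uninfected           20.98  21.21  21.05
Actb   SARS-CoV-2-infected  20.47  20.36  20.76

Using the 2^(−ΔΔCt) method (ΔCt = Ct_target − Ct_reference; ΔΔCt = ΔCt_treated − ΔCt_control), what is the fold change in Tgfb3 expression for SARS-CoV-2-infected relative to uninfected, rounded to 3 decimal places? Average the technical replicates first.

0.213

Mean Ct: Tgfb3 uninfected 28.160; Tgfb3 SARS-CoV-2-infected 29.840; Actb uninfected 21.080; Actb SARS-CoV-2-infected 20.530
ΔCt(uninfected) = 28.160 − 21.080 = 7.080
ΔCt(SARS-CoV-2-infected) = 29.840 − 20.530 = 9.310
ΔΔCt = 9.310 − 7.080 = 2.230
Fold change = 2^(−2.230) = 0.2132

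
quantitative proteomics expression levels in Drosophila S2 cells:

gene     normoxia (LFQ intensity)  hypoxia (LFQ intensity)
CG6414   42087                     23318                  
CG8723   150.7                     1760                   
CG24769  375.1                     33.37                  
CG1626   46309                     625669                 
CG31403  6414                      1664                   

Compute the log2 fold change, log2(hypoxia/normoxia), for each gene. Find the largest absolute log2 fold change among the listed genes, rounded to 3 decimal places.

log2(23318/42087) = -0.852  (CG6414)
log2(1760/150.7) = 3.546  (CG8723)
log2(33.37/375.1) = -3.491  (CG24769)
log2(625669/46309) = 3.756  (CG1626)
log2(1664/6414) = -1.947  (CG31403)
The largest magnitude belongs to CG1626.

3.756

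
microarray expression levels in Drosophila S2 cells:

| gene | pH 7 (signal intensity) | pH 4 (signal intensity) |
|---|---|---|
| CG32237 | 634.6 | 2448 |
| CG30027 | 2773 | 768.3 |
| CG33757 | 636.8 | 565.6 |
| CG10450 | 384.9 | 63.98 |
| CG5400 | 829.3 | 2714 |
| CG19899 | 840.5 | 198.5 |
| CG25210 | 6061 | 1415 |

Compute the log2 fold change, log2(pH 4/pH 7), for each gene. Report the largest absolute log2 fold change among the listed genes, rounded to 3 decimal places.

log2(2448/634.6) = 1.948  (CG32237)
log2(768.3/2773) = -1.852  (CG30027)
log2(565.6/636.8) = -0.171  (CG33757)
log2(63.98/384.9) = -2.589  (CG10450)
log2(2714/829.3) = 1.710  (CG5400)
log2(198.5/840.5) = -2.082  (CG19899)
log2(1415/6061) = -2.099  (CG25210)
The largest magnitude belongs to CG10450.

2.589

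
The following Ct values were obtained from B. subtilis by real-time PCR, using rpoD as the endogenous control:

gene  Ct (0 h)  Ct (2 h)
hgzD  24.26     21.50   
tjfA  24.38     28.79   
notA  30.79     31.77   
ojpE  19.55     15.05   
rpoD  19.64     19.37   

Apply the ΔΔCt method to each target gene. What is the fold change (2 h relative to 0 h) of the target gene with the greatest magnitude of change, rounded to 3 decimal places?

hgzD: ΔΔCt = (21.50−19.37) − (24.26−19.64) = 2.13 − 4.62 = -2.49; fold change = 2^2.49 = 5.618
tjfA: ΔΔCt = (28.79−19.37) − (24.38−19.64) = 9.42 − 4.74 = 4.68; fold change = 2^-4.68 = 0.039
notA: ΔΔCt = (31.77−19.37) − (30.79−19.64) = 12.40 − 11.15 = 1.25; fold change = 2^-1.25 = 0.420
ojpE: ΔΔCt = (15.05−19.37) − (19.55−19.64) = -4.32 − (-0.09) = -4.23; fold change = 2^4.23 = 18.765
tjfA has the largest |ΔΔCt| = 4.68.

0.039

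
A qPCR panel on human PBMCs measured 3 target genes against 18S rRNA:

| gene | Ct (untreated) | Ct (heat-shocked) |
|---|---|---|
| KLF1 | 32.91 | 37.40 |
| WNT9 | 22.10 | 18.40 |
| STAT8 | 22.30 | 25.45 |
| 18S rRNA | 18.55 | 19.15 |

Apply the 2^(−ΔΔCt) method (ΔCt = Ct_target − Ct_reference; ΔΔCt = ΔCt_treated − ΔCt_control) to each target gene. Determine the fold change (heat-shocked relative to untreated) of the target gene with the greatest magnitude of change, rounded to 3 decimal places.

KLF1: ΔΔCt = (37.40−19.15) − (32.91−18.55) = 18.25 − 14.36 = 3.89; fold change = 2^-3.89 = 0.067
WNT9: ΔΔCt = (18.40−19.15) − (22.10−18.55) = -0.75 − 3.55 = -4.30; fold change = 2^4.30 = 19.698
STAT8: ΔΔCt = (25.45−19.15) − (22.30−18.55) = 6.30 − 3.75 = 2.55; fold change = 2^-2.55 = 0.171
WNT9 has the largest |ΔΔCt| = 4.30.

19.698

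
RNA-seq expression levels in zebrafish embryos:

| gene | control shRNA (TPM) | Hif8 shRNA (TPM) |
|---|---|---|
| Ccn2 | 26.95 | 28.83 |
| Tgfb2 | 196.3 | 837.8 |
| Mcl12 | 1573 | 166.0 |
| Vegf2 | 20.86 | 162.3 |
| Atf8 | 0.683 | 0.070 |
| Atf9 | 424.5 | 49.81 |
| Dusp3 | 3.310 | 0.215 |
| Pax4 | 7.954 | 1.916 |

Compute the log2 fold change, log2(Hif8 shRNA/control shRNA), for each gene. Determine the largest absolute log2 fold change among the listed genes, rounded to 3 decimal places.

3.944

log2(28.83/26.95) = 0.097  (Ccn2)
log2(837.8/196.3) = 2.094  (Tgfb2)
log2(166.0/1573) = -3.244  (Mcl12)
log2(162.3/20.86) = 2.960  (Vegf2)
log2(0.070/0.683) = -3.286  (Atf8)
log2(49.81/424.5) = -3.091  (Atf9)
log2(0.215/3.310) = -3.944  (Dusp3)
log2(1.916/7.954) = -2.054  (Pax4)
The largest magnitude belongs to Dusp3.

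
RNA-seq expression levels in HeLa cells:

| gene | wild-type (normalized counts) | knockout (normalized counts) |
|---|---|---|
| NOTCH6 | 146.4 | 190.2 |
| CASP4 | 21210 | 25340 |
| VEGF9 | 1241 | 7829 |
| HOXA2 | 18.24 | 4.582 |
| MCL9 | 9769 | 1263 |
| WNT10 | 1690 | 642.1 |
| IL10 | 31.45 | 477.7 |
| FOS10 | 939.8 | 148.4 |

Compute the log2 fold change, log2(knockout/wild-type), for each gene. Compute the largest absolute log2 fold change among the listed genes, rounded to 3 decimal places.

log2(190.2/146.4) = 0.378  (NOTCH6)
log2(25340/21210) = 0.257  (CASP4)
log2(7829/1241) = 2.657  (VEGF9)
log2(4.582/18.24) = -1.993  (HOXA2)
log2(1263/9769) = -2.951  (MCL9)
log2(642.1/1690) = -1.396  (WNT10)
log2(477.7/31.45) = 3.925  (IL10)
log2(148.4/939.8) = -2.663  (FOS10)
The largest magnitude belongs to IL10.

3.925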